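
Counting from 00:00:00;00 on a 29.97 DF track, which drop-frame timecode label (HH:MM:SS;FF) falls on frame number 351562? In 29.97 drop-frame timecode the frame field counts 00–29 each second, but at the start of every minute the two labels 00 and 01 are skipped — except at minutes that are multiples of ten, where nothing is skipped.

03:15:30;14

Each 10-minute DF block holds 10 × 60 × 30 − 9 × 2 = 17982 frames. 351562 ÷ 17982 → 19 full blocks, remainder 9904.
Within the partial block the first minute is 1800 frames and each further minute 1798, so 5 further minute boundaries passed. Total skipped labels = 18 × 19 + 2 × 5 = 352.
Non-drop label index = 351562 + 352 = 351914; at 30 labels/s that is 03:15:30:14, i.e. DF 03:15:30;14.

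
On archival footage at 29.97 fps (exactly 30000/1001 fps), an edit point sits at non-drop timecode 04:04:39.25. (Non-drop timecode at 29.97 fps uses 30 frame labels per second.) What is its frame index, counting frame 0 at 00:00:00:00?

440395

Total seconds to the label: (4 × 3600 + 4 × 60 + 39) = 14679.
Frame index = 14679 × 30 + 25 = 440395.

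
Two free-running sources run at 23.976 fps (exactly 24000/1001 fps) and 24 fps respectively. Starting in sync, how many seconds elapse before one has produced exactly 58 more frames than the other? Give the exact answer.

29029/12 seconds

The gap grows by |24 − 24000/1001| = 24/1001 frames per second.
Time for a 58-frame gap: 58 ÷ (24/1001) = 29029/12 s.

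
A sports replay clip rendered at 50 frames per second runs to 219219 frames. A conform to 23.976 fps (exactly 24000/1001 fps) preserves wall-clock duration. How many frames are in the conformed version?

Target frames = source frames × (target rate / source rate) = 219219 × (24000/1001)/(50) = 219219 × 480/1001 = 105120.

105120 frames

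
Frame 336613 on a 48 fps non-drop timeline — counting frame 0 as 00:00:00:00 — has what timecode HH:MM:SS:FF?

336613 ÷ 48 = 7012 full seconds, remainder 37 frames.
7012 s = 1 h 56 min 52 s.
Timecode: 01:56:52:37.

01:56:52:37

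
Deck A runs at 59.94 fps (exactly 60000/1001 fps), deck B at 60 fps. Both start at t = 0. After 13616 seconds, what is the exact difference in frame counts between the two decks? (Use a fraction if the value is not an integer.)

816960/1001 frames

A emits 60000/1001 × 13616 = 816960000/1001 frames; B emits 60 × 13616 = 816960.
Difference = 816960/1001 frames (≈ 816.1439); B is ahead of A.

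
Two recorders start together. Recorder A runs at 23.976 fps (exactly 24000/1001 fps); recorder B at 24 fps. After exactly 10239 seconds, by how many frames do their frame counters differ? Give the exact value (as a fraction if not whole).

245736/1001 frames

A emits 24000/1001 × 10239 = 245736000/1001 frames; B emits 24 × 10239 = 245736.
Difference = 245736/1001 frames (≈ 245.4905); B is ahead of A.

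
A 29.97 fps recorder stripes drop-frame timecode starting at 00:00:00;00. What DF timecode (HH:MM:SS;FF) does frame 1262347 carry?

Ten DF minutes hold 17982 frames, so frame 1262347 lies in block 70 (frames 1258740–1276721) with 3607 frames into that block.
The block's first minute is 1800 frames and the rest 1798 each; 3607 frames reaches minute 2, so 70 × 18 + 2 × 2 = 1264 labels have been skipped so far.
Adding those back, label number 1262347 + 1264 = 1263611 at 30 labels/s is 42120 s + 11 f = 11 h 42 min 0 s frame 11, i.e. 11:42:00;11.

11:42:00;11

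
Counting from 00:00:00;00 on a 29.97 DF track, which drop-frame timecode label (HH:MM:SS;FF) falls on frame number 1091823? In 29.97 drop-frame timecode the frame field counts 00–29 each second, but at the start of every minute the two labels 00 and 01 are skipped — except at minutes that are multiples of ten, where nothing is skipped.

10:07:10;17

Ten DF minutes hold 17982 frames, so frame 1091823 lies in block 60 (frames 1078920–1096901) with 12903 frames into that block.
The block's first minute is 1800 frames and the rest 1798 each; 12903 frames reaches minute 7, so 60 × 18 + 7 × 2 = 1094 labels have been skipped so far.
Adding those back, label number 1091823 + 1094 = 1092917 at 30 labels/s is 36430 s + 17 f = 10 h 7 min 10 s frame 17, i.e. 10:07:10;17.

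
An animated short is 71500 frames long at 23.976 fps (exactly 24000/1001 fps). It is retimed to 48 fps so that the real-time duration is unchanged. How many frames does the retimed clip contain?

143143 frames

Target frames = source frames × (target rate / source rate) = 71500 × (48)/(24000/1001) = 71500 × 1001/500 = 143143.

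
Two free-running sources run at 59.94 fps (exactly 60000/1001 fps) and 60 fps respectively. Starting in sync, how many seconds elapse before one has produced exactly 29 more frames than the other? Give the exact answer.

29029/60 seconds

The gap grows by |60 − 60000/1001| = 60/1001 frames per second.
Time for a 29-frame gap: 29 ÷ (60/1001) = 29029/60 s.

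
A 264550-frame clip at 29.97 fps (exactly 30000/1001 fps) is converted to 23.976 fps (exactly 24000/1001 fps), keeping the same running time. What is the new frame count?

Target frames = source frames × (target rate / source rate) = 264550 × (24000/1001)/(30000/1001) = 264550 × 4/5 = 211640.

211640 frames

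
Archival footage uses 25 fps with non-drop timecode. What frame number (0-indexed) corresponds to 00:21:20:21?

Total seconds to the label: (0 × 3600 + 21 × 60 + 20) = 1280.
Frame index = 1280 × 25 + 21 = 32021.

32021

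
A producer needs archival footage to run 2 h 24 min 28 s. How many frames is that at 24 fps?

2 h 24 min 28 s = 8668 s.
Frames = 8668 × 24 = 208032.

208032 frames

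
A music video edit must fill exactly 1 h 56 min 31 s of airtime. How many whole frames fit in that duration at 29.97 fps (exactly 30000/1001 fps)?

1 h 56 min 31 s = 6991 s.
Frames = 6991 × 30000/1001 = 209730000/1001 ≈ 209520.4795.
Complete frames: 209520.

209520 frames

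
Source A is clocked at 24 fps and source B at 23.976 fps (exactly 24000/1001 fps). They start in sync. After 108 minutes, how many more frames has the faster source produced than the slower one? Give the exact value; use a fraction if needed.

108 min = 6480 s.
A emits 24 × 6480 = 155520 frames; B emits 24000/1001 × 6480 = 155520000/1001.
Difference = 155520/1001 frames (≈ 155.3646); B is behind A.

155520/1001 frames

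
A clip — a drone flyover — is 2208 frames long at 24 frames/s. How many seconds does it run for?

Running time = 2208 / (24) = 92 s.

92 seconds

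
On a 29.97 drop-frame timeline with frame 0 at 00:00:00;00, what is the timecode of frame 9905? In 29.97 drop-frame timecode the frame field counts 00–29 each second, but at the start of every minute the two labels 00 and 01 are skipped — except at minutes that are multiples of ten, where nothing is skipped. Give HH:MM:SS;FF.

00:05:30;15

Ten DF minutes hold 17982 frames, so frame 9905 lies in block 0 (frames 0–17981) with 9905 frames into that block.
The block's first minute is 1800 frames and the rest 1798 each; 9905 frames reaches minute 5, so 0 × 18 + 5 × 2 = 10 labels have been skipped so far.
Adding those back, label number 9905 + 10 = 9915 at 30 labels/s is 330 s + 15 f = 0 h 5 min 30 s frame 15, i.e. 00:05:30;15.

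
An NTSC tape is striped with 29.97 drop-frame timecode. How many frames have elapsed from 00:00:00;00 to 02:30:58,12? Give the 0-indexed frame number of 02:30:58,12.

271482

Complete 10-minute blocks: 15, each 17982 frames → 269730.
Remaining 0 whole minutes in the current block: 0 frames.
Within the current minute: 58 × 30 + 12 = 1752. Total = 269730 + 0 + 1752 = 271482.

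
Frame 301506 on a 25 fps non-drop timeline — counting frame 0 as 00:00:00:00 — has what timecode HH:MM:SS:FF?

301506 ÷ 25 = 12060 full seconds, remainder 6 frames.
12060 s = 3 h 21 min 0 s.
Timecode: 03:21:00:06.

03:21:00:06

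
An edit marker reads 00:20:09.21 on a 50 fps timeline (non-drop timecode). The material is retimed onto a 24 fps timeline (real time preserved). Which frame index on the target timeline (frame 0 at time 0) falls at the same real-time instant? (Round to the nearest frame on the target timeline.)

Source frame index: (0×3600 + 20×60 + 9) × 50 + 21 = 60471.
Real time: 60471 / (50) = 60471/50 s.
Target frame: (60471/50) × (24) = 725652/25 ≈ 29026.080 → 29026.

frame 29026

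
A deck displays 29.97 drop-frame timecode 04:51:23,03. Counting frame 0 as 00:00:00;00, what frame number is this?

As if non-drop at 30 labels/s: (4 × 3600 + 51 × 60 + 23) × 30 + 3 = 524493.
Minute boundaries passed: 291; those not divisible by 10: 291 − 29 = 262; dropped labels = 2 × 262 = 524.
Actual frame index = 524493 − 524 = 523969.

523969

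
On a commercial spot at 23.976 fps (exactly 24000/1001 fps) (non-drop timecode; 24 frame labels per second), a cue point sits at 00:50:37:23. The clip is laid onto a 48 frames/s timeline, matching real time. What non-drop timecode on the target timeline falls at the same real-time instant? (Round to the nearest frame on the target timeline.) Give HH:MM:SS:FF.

Source frame index: (0×3600 + 50×60 + 37) × 24 + 23 = 72911.
Real time: 72911 / (24000/1001) = 72983911/24000 s.
Target frame: (72983911/24000) × (48) = 72983911/500 ≈ 145967.822 → 145968.
At 48 labels/s: frame 145968 → 00:50:41:00.

00:50:41:00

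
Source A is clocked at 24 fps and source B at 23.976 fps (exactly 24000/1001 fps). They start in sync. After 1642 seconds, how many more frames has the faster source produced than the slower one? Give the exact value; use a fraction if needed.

39408/1001 frames

A emits 24 × 1642 = 39408 frames; B emits 24000/1001 × 1642 = 39408000/1001.
Difference = 39408/1001 frames (≈ 39.3686); B is behind A.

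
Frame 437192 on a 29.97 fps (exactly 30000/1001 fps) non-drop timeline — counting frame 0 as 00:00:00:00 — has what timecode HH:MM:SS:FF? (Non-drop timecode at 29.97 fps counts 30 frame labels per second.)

437192 ÷ 30 = 14573 full seconds, remainder 2 frames.
14573 s = 4 h 2 min 53 s.
Timecode: 04:02:53:02.

04:02:53:02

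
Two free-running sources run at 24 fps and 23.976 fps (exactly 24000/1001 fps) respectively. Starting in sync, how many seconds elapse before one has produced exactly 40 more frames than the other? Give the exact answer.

5005/3 seconds

The gap grows by |24000/1001 − 24| = 24/1001 frames per second.
Time for a 40-frame gap: 40 ÷ (24/1001) = 5005/3 s.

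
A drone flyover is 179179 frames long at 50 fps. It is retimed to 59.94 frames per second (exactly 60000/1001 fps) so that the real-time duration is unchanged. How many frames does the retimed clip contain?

214800 frames

Target frames = source frames × (target rate / source rate) = 179179 × (60000/1001)/(50) = 179179 × 1200/1001 = 214800.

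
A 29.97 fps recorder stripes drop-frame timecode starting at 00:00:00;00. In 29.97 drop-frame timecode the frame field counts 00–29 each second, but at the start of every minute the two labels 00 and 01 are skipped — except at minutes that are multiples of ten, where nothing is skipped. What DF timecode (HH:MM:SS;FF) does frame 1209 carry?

00:00:40;09

Each 10-minute DF block holds 10 × 60 × 30 − 9 × 2 = 17982 frames. 1209 ÷ 17982 → 0 full blocks, remainder 1209.
Within the partial block the first minute is 1800 frames and each further minute 1798, so 0 further minute boundaries passed. Total skipped labels = 18 × 0 + 2 × 0 = 0.
Non-drop label index = 1209 + 0 = 1209; at 30 labels/s that is 00:00:40:09, i.e. DF 00:00:40;09.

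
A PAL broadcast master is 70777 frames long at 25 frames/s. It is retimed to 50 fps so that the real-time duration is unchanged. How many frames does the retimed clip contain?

Target frames = source frames × (target rate / source rate) = 70777 × (50)/(25) = 70777 × 2 = 141554.

141554 frames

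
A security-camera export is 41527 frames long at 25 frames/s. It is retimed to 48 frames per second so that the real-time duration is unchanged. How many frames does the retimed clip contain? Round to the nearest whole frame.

Frames at target rate = 41527 × (48) / (25) = 1993296/25 ≈ 79731.840.
Nearest whole frame: 79732.

79732 frames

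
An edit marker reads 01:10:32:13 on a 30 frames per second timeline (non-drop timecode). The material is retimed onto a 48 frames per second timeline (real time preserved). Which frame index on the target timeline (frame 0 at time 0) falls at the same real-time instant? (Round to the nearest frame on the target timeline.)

Source frame index: (1×3600 + 10×60 + 32) × 30 + 13 = 126973.
Real time: 126973 / (30) = 126973/30 s.
Target frame: (126973/30) × (48) = 1015784/5 ≈ 203156.800 → 203157.

frame 203157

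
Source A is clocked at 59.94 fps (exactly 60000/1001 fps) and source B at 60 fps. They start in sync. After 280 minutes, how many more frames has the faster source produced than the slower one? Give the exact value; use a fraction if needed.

280 min = 16800 s.
A emits 60000/1001 × 16800 = 144000000/143 frames; B emits 60 × 16800 = 1008000.
Difference = 144000/143 frames (≈ 1006.9930); B is ahead of A.

144000/143 frames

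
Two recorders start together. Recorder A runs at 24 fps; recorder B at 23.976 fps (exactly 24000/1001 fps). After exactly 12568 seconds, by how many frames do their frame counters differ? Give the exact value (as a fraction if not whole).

A emits 24 × 12568 = 301632 frames; B emits 24000/1001 × 12568 = 301632000/1001.
Difference = 301632/1001 frames (≈ 301.3307); B is behind A.

301632/1001 frames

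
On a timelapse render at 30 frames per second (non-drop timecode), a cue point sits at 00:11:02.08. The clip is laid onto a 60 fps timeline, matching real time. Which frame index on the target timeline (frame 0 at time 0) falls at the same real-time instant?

Source frame index: (0×3600 + 11×60 + 2) × 30 + 8 = 19868.
Real time: 19868 / (30) = 9934/15 s.
Target frame: (9934/15) × (60) = 39736.

frame 39736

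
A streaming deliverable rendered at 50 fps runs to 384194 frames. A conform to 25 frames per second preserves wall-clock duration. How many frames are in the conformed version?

192097 frames

Target frames = source frames × (target rate / source rate) = 384194 × (25)/(50) = 384194 × 1/2 = 192097.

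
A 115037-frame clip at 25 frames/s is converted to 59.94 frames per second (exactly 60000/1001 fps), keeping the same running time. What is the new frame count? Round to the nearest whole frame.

275813 frames

Frames at target rate = 115037 × (60000/1001) / (25) = 21237600/77 ≈ 275812.987.
Nearest whole frame: 275813.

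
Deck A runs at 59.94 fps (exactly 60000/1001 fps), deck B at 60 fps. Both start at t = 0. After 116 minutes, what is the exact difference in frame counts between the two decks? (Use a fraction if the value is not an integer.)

116 min = 6960 s.
A emits 60000/1001 × 6960 = 417600000/1001 frames; B emits 60 × 6960 = 417600.
Difference = 417600/1001 frames (≈ 417.1828); B is ahead of A.

417600/1001 frames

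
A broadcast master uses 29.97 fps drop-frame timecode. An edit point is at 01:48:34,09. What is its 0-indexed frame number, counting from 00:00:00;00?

195233

As if non-drop at 30 labels/s: (1 × 3600 + 48 × 60 + 34) × 30 + 9 = 195429.
Minute boundaries passed: 108; those not divisible by 10: 108 − 10 = 98; dropped labels = 2 × 98 = 196.
Actual frame index = 195429 − 196 = 195233.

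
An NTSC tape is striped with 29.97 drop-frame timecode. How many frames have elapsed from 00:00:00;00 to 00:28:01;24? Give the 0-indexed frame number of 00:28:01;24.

As if non-drop at 30 labels/s: (0 × 3600 + 28 × 60 + 1) × 30 + 24 = 50454.
Minute boundaries passed: 28; those not divisible by 10: 28 − 2 = 26; dropped labels = 2 × 26 = 52.
Actual frame index = 50454 − 52 = 50402.

50402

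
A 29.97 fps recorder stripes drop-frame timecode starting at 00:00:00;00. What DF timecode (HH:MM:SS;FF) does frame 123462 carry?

Each 10-minute DF block holds 10 × 60 × 30 − 9 × 2 = 17982 frames. 123462 ÷ 17982 → 6 full blocks, remainder 15570.
Within the partial block the first minute is 1800 frames and each further minute 1798, so 8 further minute boundaries passed. Total skipped labels = 18 × 6 + 2 × 8 = 124.
Non-drop label index = 123462 + 124 = 123586; at 30 labels/s that is 01:08:39:16, i.e. DF 01:08:39;16.

01:08:39;16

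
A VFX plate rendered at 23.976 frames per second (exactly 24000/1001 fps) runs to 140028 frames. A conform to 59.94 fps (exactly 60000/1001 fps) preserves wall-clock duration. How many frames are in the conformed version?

Target frames = source frames × (target rate / source rate) = 140028 × (60000/1001)/(24000/1001) = 140028 × 5/2 = 350070.

350070 frames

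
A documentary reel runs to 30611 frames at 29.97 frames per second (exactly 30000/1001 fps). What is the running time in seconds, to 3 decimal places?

1021.387 seconds

Running time = 30611 × 1001/30000 = 30641611/30000 s ≈ 1021.387 s.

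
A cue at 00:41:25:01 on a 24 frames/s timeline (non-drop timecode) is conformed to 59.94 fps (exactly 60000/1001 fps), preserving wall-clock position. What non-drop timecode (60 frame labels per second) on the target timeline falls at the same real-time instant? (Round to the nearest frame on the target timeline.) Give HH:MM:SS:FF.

00:41:22:34

Source frame index: (0×3600 + 41×60 + 25) × 24 + 1 = 59641.
Real time: 59641 / (24) = 59641/24 s.
Target frame: (59641/24) × (60000/1001) = 149102500/1001 ≈ 148953.546 → 148954.
At 60 labels/s: frame 148954 → 00:41:22:34.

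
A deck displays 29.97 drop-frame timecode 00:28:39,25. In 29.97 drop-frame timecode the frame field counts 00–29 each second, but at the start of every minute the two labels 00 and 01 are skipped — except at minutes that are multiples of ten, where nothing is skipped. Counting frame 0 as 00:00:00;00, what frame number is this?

51543

As if non-drop at 30 labels/s: (0 × 3600 + 28 × 60 + 39) × 30 + 25 = 51595.
Minute boundaries passed: 28; those not divisible by 10: 28 − 2 = 26; dropped labels = 2 × 26 = 52.
Actual frame index = 51595 − 52 = 51543.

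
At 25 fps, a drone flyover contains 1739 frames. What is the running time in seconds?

Running time = 1739 / (25) = 69.56 s.

69.56 seconds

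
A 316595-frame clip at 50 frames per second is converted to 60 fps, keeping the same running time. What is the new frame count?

Target frames = source frames × (target rate / source rate) = 316595 × (60)/(50) = 316595 × 6/5 = 379914.

379914 frames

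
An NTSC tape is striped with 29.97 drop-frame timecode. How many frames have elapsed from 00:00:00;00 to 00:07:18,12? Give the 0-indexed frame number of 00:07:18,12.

13138

As if non-drop at 30 labels/s: (0 × 3600 + 7 × 60 + 18) × 30 + 12 = 13152.
Minute boundaries passed: 7; those not divisible by 10: 7 − 0 = 7; dropped labels = 2 × 7 = 14.
Actual frame index = 13152 − 14 = 13138.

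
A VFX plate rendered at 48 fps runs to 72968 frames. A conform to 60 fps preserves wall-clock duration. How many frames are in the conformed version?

Target frames = source frames × (target rate / source rate) = 72968 × (60)/(48) = 72968 × 5/4 = 91210.

91210 frames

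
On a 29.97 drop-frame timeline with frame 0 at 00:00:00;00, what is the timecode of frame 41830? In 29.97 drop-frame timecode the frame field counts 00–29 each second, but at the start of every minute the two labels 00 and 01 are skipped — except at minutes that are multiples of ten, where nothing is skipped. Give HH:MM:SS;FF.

Each 10-minute DF block holds 10 × 60 × 30 − 9 × 2 = 17982 frames. 41830 ÷ 17982 → 2 full blocks, remainder 5866.
Within the partial block the first minute is 1800 frames and each further minute 1798, so 3 further minute boundaries passed. Total skipped labels = 18 × 2 + 2 × 3 = 42.
Non-drop label index = 41830 + 42 = 41872; at 30 labels/s that is 00:23:15:22, i.e. DF 00:23:15;22.

00:23:15;22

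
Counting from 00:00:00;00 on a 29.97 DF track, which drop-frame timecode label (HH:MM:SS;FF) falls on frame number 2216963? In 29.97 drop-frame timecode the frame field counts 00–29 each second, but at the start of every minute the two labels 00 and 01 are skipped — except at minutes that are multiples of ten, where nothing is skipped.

20:32:52;21

Each 10-minute DF block holds 10 × 60 × 30 − 9 × 2 = 17982 frames. 2216963 ÷ 17982 → 123 full blocks, remainder 5177.
Within the partial block the first minute is 1800 frames and each further minute 1798, so 2 further minute boundaries passed. Total skipped labels = 18 × 123 + 2 × 2 = 2218.
Non-drop label index = 2216963 + 2218 = 2219181; at 30 labels/s that is 20:32:52:21, i.e. DF 20:32:52;21.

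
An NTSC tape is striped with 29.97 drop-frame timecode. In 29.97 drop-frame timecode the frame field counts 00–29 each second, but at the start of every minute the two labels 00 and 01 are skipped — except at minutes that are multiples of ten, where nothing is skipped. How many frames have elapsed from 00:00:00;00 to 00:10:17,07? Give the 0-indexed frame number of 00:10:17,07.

As if non-drop at 30 labels/s: (0 × 3600 + 10 × 60 + 17) × 30 + 7 = 18517.
Minute boundaries passed: 10; those not divisible by 10: 10 − 1 = 9; dropped labels = 2 × 9 = 18.
Actual frame index = 18517 − 18 = 18499.

18499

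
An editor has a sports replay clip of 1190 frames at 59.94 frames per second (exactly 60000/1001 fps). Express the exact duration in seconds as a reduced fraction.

119119/6000 seconds

Running time = 1190 ÷ (60000/1001) = 1190 × 1001/60000 = 119119/6000 s.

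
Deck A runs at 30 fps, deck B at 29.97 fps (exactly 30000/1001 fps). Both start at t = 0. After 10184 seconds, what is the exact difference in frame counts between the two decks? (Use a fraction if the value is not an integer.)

A emits 30 × 10184 = 305520 frames; B emits 30000/1001 × 10184 = 305520000/1001.
Difference = 305520/1001 frames (≈ 305.2148); B is behind A.

305520/1001 frames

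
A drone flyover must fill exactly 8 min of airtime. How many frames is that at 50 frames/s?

8 min = 480 s.
Frames = 480 × 50 = 24000.

24000 frames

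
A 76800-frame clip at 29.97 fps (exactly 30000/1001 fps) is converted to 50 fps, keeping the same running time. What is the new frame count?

128128 frames

Target frames = source frames × (target rate / source rate) = 76800 × (50)/(30000/1001) = 76800 × 1001/600 = 128128.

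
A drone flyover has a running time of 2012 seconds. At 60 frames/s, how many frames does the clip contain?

120720 frames

Frames = 2012 × 60 = 120720.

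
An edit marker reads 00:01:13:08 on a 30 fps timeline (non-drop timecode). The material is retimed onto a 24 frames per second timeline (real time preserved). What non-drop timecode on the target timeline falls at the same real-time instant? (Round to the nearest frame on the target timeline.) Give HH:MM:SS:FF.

00:01:13:06

Source frame index: (0×3600 + 1×60 + 13) × 30 + 8 = 2198.
Real time: 2198 / (30) = 1099/15 s.
Target frame: (1099/15) × (24) = 8792/5 ≈ 1758.400 → 1758.
At 24 labels/s: frame 1758 → 00:01:13:06.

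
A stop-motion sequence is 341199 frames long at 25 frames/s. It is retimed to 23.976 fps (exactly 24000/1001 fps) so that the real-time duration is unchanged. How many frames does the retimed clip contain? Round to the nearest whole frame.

327224 frames

Frames at target rate = 341199 × (24000/1001) / (25) = 327551040/1001 ≈ 327223.816.
Nearest whole frame: 327224.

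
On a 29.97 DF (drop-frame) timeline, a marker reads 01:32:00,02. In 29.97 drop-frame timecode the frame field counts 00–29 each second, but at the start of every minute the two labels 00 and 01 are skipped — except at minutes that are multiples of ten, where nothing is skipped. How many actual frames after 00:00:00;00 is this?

As if non-drop at 30 labels/s: (1 × 3600 + 32 × 60 + 0) × 30 + 2 = 165602.
Minute boundaries passed: 92; those not divisible by 10: 92 − 9 = 83; dropped labels = 2 × 83 = 166.
Actual frame index = 165602 − 166 = 165436.

165436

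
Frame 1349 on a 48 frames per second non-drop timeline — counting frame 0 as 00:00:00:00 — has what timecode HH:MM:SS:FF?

00:00:28:05

1349 ÷ 48 = 28 full seconds, remainder 5 frames.
28 s = 0 h 0 min 28 s.
Timecode: 00:00:28:05.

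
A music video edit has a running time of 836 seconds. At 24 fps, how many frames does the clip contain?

Frames = 836 × 24 = 20064.

20064 frames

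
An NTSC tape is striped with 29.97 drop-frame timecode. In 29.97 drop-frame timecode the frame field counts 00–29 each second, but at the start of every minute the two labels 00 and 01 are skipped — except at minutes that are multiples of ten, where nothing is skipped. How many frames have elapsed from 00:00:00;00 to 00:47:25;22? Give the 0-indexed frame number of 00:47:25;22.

85286

Complete 10-minute blocks: 4, each 17982 frames → 71928.
Remaining 7 whole minutes in the current block: 1800 + 6 × 1798 = 12588 frames.
Within the current minute: 25 × 30 + 22 − 2 = 770 (labels ;00/;01 skipped at this minute). Total = 71928 + 12588 + 770 = 85286.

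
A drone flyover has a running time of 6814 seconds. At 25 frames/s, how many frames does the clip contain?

170350 frames

Frames = 6814 × 25 = 170350.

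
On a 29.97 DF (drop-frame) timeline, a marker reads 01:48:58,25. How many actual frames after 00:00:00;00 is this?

Complete 10-minute blocks: 10, each 17982 frames → 179820.
Remaining 8 whole minutes in the current block: 1800 + 7 × 1798 = 14386 frames.
Within the current minute: 58 × 30 + 25 − 2 = 1763 (labels ;00/;01 skipped at this minute). Total = 179820 + 14386 + 1763 = 195969.

195969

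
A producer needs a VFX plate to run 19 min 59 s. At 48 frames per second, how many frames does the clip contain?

19 min 59 s = 1199 s.
Frames = 1199 × 48 = 57552.

57552 frames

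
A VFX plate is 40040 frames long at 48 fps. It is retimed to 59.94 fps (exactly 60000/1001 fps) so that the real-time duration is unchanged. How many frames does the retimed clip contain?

50000 frames

Target frames = source frames × (target rate / source rate) = 40040 × (60000/1001)/(48) = 40040 × 1250/1001 = 50000.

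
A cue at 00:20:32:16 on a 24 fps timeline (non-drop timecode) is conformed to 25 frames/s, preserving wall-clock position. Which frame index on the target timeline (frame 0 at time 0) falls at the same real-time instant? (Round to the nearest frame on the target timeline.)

Source frame index: (0×3600 + 20×60 + 32) × 24 + 16 = 29584.
Real time: 29584 / (24) = 3698/3 s.
Target frame: (3698/3) × (25) = 92450/3 ≈ 30816.667 → 30817.

frame 30817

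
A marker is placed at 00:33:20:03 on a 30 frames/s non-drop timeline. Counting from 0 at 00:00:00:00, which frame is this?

Total seconds to the label: (0 × 3600 + 33 × 60 + 20) = 2000.
Frame index = 2000 × 30 + 3 = 60003.

frame 60003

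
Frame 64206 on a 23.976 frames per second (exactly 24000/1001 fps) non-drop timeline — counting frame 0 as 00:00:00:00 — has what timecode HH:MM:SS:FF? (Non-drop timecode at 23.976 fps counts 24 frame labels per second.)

00:44:35:06

64206 ÷ 24 = 2675 full seconds, remainder 6 frames.
2675 s = 0 h 44 min 35 s.
Timecode: 00:44:35:06.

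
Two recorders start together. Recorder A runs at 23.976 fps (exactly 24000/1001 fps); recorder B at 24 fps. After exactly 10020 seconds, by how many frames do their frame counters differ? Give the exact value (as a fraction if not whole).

240480/1001 frames

A emits 24000/1001 × 10020 = 240480000/1001 frames; B emits 24 × 10020 = 240480.
Difference = 240480/1001 frames (≈ 240.2398); B is ahead of A.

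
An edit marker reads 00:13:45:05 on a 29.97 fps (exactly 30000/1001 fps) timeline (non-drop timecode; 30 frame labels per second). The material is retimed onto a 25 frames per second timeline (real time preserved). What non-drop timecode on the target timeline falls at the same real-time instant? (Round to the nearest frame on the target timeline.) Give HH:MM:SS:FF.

00:13:46:00

Source frame index: (0×3600 + 13×60 + 45) × 30 + 5 = 24755.
Real time: 24755 / (30000/1001) = 4955951/6000 s.
Target frame: (4955951/6000) × (25) = 4955951/240 ≈ 20649.796 → 20650.
At 25 labels/s: frame 20650 → 00:13:46:00.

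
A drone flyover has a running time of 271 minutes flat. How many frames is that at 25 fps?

406500 frames

271 min = 16260 s.
Frames = 16260 × 25 = 406500.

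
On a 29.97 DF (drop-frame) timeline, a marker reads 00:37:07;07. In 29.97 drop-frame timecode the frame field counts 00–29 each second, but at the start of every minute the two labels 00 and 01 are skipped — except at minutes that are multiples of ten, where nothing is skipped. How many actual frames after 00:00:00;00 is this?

66749

As if non-drop at 30 labels/s: (0 × 3600 + 37 × 60 + 7) × 30 + 7 = 66817.
Minute boundaries passed: 37; those not divisible by 10: 37 − 3 = 34; dropped labels = 2 × 34 = 68.
Actual frame index = 66817 − 68 = 66749.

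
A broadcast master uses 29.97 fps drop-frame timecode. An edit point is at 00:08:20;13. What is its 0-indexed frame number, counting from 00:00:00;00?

14997

As if non-drop at 30 labels/s: (0 × 3600 + 8 × 60 + 20) × 30 + 13 = 15013.
Minute boundaries passed: 8; those not divisible by 10: 8 − 0 = 8; dropped labels = 2 × 8 = 16.
Actual frame index = 15013 − 16 = 14997.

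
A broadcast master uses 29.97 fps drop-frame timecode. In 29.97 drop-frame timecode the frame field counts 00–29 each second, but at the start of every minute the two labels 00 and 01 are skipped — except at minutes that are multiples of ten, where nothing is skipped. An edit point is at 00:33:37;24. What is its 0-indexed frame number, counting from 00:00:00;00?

60474

Complete 10-minute blocks: 3, each 17982 frames → 53946.
Remaining 3 whole minutes in the current block: 1800 + 2 × 1798 = 5396 frames.
Within the current minute: 37 × 30 + 24 − 2 = 1132 (labels ;00/;01 skipped at this minute). Total = 53946 + 5396 + 1132 = 60474.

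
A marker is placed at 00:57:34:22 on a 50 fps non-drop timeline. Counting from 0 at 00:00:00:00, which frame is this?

frame 172722

Total seconds to the label: (0 × 3600 + 57 × 60 + 34) = 3454.
Frame index = 3454 × 50 + 22 = 172722.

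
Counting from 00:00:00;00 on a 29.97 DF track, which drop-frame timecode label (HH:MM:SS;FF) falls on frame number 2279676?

Each 10-minute DF block holds 10 × 60 × 30 − 9 × 2 = 17982 frames. 2279676 ÷ 17982 → 126 full blocks, remainder 13944.
Within the partial block the first minute is 1800 frames and each further minute 1798, so 7 further minute boundaries passed. Total skipped labels = 18 × 126 + 2 × 7 = 2282.
Non-drop label index = 2279676 + 2282 = 2281958; at 30 labels/s that is 21:07:45:08, i.e. DF 21:07:45;08.

21:07:45;08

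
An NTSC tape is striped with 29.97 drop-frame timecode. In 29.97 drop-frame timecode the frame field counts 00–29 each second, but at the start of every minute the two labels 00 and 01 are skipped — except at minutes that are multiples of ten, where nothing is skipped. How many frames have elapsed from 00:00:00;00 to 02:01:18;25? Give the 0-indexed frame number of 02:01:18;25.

As if non-drop at 30 labels/s: (2 × 3600 + 1 × 60 + 18) × 30 + 25 = 218365.
Minute boundaries passed: 121; those not divisible by 10: 121 − 12 = 109; dropped labels = 2 × 109 = 218.
Actual frame index = 218365 − 218 = 218147.

218147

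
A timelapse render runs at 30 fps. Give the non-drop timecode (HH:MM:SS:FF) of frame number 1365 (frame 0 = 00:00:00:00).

1365 ÷ 30 = 45 full seconds, remainder 15 frames.
45 s = 0 h 0 min 45 s.
Timecode: 00:00:45:15.

00:00:45:15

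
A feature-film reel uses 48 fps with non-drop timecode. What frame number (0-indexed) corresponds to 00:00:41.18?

Total seconds to the label: (0 × 3600 + 0 × 60 + 41) = 41.
Frame index = 41 × 48 + 18 = 1986.

1986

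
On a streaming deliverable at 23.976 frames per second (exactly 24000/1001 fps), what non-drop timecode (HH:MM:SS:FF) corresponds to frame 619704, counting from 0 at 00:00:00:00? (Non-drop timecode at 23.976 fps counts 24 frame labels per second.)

07:10:21:00

619704 ÷ 24 = 25821 full seconds, remainder 0 frames.
25821 s = 7 h 10 min 21 s.
Timecode: 07:10:21:00.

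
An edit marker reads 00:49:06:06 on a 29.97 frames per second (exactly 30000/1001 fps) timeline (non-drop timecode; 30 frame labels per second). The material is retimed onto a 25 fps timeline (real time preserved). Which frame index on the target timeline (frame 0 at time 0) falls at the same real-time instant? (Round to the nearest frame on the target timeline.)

Source frame index: (0×3600 + 49×60 + 6) × 30 + 6 = 88386.
Real time: 88386 / (30000/1001) = 14745731/5000 s.
Target frame: (14745731/5000) × (25) = 14745731/200 ≈ 73728.655 → 73729.

frame 73729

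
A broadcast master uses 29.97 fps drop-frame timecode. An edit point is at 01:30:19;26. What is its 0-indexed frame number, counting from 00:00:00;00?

162434

As if non-drop at 30 labels/s: (1 × 3600 + 30 × 60 + 19) × 30 + 26 = 162596.
Minute boundaries passed: 90; those not divisible by 10: 90 − 9 = 81; dropped labels = 2 × 81 = 162.
Actual frame index = 162596 − 162 = 162434.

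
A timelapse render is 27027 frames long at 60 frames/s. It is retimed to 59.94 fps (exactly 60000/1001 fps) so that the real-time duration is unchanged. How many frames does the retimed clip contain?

27000 frames

Target frames = source frames × (target rate / source rate) = 27027 × (60000/1001)/(60) = 27027 × 1000/1001 = 27000.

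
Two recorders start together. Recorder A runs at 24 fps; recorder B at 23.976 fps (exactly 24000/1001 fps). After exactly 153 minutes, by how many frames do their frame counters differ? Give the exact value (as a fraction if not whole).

220320/1001 frames

153 min = 9180 s.
A emits 24 × 9180 = 220320 frames; B emits 24000/1001 × 9180 = 220320000/1001.
Difference = 220320/1001 frames (≈ 220.0999); B is behind A.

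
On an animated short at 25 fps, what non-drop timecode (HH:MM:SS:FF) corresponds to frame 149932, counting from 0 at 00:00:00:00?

01:39:57:07

149932 ÷ 25 = 5997 full seconds, remainder 7 frames.
5997 s = 1 h 39 min 57 s.
Timecode: 01:39:57:07.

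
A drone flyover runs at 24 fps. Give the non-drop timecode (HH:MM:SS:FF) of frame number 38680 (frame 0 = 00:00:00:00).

38680 ÷ 24 = 1611 full seconds, remainder 16 frames.
1611 s = 0 h 26 min 51 s.
Timecode: 00:26:51:16.

00:26:51:16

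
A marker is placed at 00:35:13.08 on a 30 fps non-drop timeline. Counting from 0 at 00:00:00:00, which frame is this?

Total seconds to the label: (0 × 3600 + 35 × 60 + 13) = 2113.
Frame index = 2113 × 30 + 8 = 63398.

63398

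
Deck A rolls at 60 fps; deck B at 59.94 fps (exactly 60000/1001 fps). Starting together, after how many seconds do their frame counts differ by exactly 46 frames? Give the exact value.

The gap grows by |60000/1001 − 60| = 60/1001 frames per second.
Time for a 46-frame gap: 46 ÷ (60/1001) = 23023/30 s.

23023/30 seconds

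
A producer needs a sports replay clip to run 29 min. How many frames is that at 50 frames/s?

29 min = 1740 s.
Frames = 1740 × 50 = 87000.

87000 frames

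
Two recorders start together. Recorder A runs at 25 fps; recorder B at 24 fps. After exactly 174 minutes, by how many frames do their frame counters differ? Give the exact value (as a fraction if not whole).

174 min = 10440 s.
A emits 25 × 10440 = 261000 frames; B emits 24 × 10440 = 250560.
Difference = 10440 frames; B is behind A.

10440 frames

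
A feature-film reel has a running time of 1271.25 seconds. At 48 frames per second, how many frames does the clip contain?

Frames = 1271.25 × 48 = 61020.

61020 frames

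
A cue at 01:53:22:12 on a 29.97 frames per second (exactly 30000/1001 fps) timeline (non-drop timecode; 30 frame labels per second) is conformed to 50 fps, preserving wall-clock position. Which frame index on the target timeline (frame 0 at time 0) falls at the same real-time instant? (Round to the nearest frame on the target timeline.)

Source frame index: (1×3600 + 53×60 + 22) × 30 + 12 = 204072.
Real time: 204072 / (30000/1001) = 8511503/1250 s.
Target frame: (8511503/1250) × (50) = 8511503/25 ≈ 340460.120 → 340460.

frame 340460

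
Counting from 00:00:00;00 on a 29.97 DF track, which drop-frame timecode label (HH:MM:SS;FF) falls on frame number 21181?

Ten DF minutes hold 17982 frames, so frame 21181 lies in block 1 (frames 17982–35963) with 3199 frames into that block.
The block's first minute is 1800 frames and the rest 1798 each; 3199 frames reaches minute 1, so 1 × 18 + 1 × 2 = 20 labels have been skipped so far.
Adding those back, label number 21181 + 20 = 21201 at 30 labels/s is 706 s + 21 f = 0 h 11 min 46 s frame 21, i.e. 00:11:46;21.

00:11:46;21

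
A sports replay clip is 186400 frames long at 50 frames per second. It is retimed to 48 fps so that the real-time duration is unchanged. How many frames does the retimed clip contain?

Target frames = source frames × (target rate / source rate) = 186400 × (48)/(50) = 186400 × 24/25 = 178944.

178944 frames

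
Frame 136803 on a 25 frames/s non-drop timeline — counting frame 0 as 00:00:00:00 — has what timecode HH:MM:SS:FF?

01:31:12:03

136803 ÷ 25 = 5472 full seconds, remainder 3 frames.
5472 s = 1 h 31 min 12 s.
Timecode: 01:31:12:03.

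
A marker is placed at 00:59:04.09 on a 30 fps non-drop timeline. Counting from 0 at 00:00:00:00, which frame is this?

106329

Total seconds to the label: (0 × 3600 + 59 × 60 + 4) = 3544.
Frame index = 3544 × 30 + 9 = 106329.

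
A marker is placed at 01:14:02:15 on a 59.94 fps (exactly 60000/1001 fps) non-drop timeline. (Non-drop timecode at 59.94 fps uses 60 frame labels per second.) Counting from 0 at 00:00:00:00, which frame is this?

Total seconds to the label: (1 × 3600 + 14 × 60 + 2) = 4442.
Frame index = 4442 × 60 + 15 = 266535.

266535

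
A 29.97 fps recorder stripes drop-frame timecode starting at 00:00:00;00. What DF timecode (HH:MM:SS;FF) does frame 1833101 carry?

16:59:24;17

Ten DF minutes hold 17982 frames, so frame 1833101 lies in block 101 (frames 1816182–1834163) with 16919 frames into that block.
The block's first minute is 1800 frames and the rest 1798 each; 16919 frames reaches minute 9, so 101 × 18 + 9 × 2 = 1836 labels have been skipped so far.
Adding those back, label number 1833101 + 1836 = 1834937 at 30 labels/s is 61164 s + 17 f = 16 h 59 min 24 s frame 17, i.e. 16:59:24;17.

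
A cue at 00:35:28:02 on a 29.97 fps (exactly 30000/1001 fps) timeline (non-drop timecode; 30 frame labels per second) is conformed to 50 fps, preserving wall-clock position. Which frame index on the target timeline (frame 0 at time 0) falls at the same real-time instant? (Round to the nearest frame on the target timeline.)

frame 106510

Source frame index: (0×3600 + 35×60 + 28) × 30 + 2 = 63842.
Real time: 63842 / (30000/1001) = 31952921/15000 s.
Target frame: (31952921/15000) × (50) = 31952921/300 ≈ 106509.737 → 106510.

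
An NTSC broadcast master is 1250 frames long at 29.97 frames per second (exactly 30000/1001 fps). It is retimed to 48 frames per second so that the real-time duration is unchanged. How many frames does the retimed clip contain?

2002 frames

Target frames = source frames × (target rate / source rate) = 1250 × (48)/(30000/1001) = 1250 × 1001/625 = 2002.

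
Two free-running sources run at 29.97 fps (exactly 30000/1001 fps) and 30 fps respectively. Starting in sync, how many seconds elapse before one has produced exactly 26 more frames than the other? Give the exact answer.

The gap grows by |30 − 30000/1001| = 30/1001 frames per second.
Time for a 26-frame gap: 26 ÷ (30/1001) = 13013/15 s.

13013/15 seconds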